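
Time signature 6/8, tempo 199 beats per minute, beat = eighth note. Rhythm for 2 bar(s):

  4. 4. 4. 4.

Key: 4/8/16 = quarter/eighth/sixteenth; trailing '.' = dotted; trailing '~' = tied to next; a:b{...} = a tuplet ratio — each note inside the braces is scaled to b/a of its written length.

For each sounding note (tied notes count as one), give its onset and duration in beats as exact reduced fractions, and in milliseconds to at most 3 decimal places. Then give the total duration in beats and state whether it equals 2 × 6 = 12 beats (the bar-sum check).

1) 0.0ms=0b +904.523ms=3b
2) 904.523ms=3b +904.523ms=3b
3) 1809.045ms=6b +904.523ms=3b
4) 2713.568ms=9b +904.523ms=3b
Σ=12b of 12 (199bpm 6/8) — PASS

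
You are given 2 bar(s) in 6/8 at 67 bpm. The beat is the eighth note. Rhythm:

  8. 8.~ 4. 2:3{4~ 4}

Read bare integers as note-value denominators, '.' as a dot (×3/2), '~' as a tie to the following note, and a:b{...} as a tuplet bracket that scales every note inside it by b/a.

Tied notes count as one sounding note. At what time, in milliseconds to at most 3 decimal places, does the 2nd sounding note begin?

1. 0.0ms @ 0 + 1343.284ms (3/2)
2. 1343.284ms @ 3/2 + 4029.851ms (9/2)
3. 5373.134ms @ 6 + 5373.134ms (6)

note 2 onset = 3/2b = 1343.284ms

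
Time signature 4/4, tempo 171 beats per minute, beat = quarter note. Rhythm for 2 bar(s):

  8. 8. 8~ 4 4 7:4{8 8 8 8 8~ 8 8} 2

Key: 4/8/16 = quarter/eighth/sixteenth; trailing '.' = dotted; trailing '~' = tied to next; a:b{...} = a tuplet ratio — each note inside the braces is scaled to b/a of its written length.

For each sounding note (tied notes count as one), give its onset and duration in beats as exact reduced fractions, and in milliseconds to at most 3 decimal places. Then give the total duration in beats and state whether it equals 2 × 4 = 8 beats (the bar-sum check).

1) 0.0ms=0b +263.158ms=3/4b
2) 263.158ms=3/4b +263.158ms=3/4b
3) 526.316ms=3/2b +526.316ms=3/2b
4) 1052.632ms=3b +350.877ms=1b
5) 1403.509ms=4b +100.251ms=2/7b
6) 1503.759ms=30/7b +100.251ms=2/7b
7) 1604.01ms=32/7b +100.251ms=2/7b
8) 1704.261ms=34/7b +100.251ms=2/7b
9) 1804.511ms=36/7b +200.501ms=4/7b
10) 2005.013ms=40/7b +100.251ms=2/7b
11) 2105.263ms=6b +701.754ms=2b
Σ=8b of 8 (171bpm 4/4) — PASS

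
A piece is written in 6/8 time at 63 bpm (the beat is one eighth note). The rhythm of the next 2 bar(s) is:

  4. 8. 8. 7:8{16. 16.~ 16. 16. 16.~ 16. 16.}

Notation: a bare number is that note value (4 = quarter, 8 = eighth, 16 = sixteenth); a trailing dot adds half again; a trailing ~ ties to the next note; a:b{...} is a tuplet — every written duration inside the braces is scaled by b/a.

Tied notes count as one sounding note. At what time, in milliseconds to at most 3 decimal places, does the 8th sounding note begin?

1. 0.0ms @ 0 + 2857.143ms (3)
2. 2857.143ms @ 3 + 1428.571ms (3/2)
3. 4285.714ms @ 9/2 + 1428.571ms (3/2)
4. 5714.286ms @ 6 + 816.327ms (6/7)
5. 6530.612ms @ 48/7 + 1632.653ms (12/7)
6. 8163.265ms @ 60/7 + 816.327ms (6/7)
7. 8979.592ms @ 66/7 + 1632.653ms (12/7)
8. 10612.245ms @ 78/7 + 816.327ms (6/7)

note 8 onset = 78/7b = 10612.245ms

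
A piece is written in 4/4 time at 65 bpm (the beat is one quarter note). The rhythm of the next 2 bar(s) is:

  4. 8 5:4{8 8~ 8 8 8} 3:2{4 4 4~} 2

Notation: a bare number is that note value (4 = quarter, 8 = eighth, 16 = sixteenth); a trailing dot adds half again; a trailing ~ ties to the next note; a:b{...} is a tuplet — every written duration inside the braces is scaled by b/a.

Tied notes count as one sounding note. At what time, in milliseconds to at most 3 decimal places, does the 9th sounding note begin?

note 9 onset = 16/3b = 4923.077ms

1. 0.0ms @ 0 + 1384.615ms (3/2)
2. 1384.615ms @ 3/2 + 461.538ms (1/2)
3. 1846.154ms @ 2 + 369.231ms (2/5)
4. 2215.385ms @ 12/5 + 738.462ms (4/5)
5. 2953.846ms @ 16/5 + 369.231ms (2/5)
6. 3323.077ms @ 18/5 + 369.231ms (2/5)
7. 3692.308ms @ 4 + 615.385ms (2/3)
8. 4307.692ms @ 14/3 + 615.385ms (2/3)
9. 4923.077ms @ 16/3 + 2461.538ms (8/3)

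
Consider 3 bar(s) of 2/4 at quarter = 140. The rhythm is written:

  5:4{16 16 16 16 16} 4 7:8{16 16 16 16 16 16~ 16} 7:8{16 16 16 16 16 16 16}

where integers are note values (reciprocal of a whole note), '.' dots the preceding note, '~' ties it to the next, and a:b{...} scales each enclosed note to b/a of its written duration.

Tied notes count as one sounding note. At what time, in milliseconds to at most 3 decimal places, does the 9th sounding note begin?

note 9 onset = 18/7b = 1102.041ms

1. 0.0ms @ 0 + 85.714ms (1/5)
2. 85.714ms @ 1/5 + 85.714ms (1/5)
3. 171.429ms @ 2/5 + 85.714ms (1/5)
4. 257.143ms @ 3/5 + 85.714ms (1/5)
5. 342.857ms @ 4/5 + 85.714ms (1/5)
6. 428.571ms @ 1 + 428.571ms (1)
7. 857.143ms @ 2 + 122.449ms (2/7)
8. 979.592ms @ 16/7 + 122.449ms (2/7)
9. 1102.041ms @ 18/7 + 122.449ms (2/7)
10. 1224.49ms @ 20/7 + 122.449ms (2/7)
11. 1346.939ms @ 22/7 + 122.449ms (2/7)
12. 1469.388ms @ 24/7 + 244.898ms (4/7)
13. 1714.286ms @ 4 + 122.449ms (2/7)
14. 1836.735ms @ 30/7 + 122.449ms (2/7)
15. 1959.184ms @ 32/7 + 122.449ms (2/7)
16. 2081.633ms @ 34/7 + 122.449ms (2/7)
17. 2204.082ms @ 36/7 + 122.449ms (2/7)
18. 2326.531ms @ 38/7 + 122.449ms (2/7)
19. 2448.98ms @ 40/7 + 122.449ms (2/7)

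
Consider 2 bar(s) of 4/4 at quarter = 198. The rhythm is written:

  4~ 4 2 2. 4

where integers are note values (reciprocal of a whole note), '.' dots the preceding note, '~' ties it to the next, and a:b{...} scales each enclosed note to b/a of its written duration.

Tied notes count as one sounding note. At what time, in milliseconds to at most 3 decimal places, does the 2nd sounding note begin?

1. 0.0ms @ 0 + 606.061ms (2)
2. 606.061ms @ 2 + 606.061ms (2)
3. 1212.121ms @ 4 + 909.091ms (3)
4. 2121.212ms @ 7 + 303.03ms (1)

note 2 onset = 2b = 606.061ms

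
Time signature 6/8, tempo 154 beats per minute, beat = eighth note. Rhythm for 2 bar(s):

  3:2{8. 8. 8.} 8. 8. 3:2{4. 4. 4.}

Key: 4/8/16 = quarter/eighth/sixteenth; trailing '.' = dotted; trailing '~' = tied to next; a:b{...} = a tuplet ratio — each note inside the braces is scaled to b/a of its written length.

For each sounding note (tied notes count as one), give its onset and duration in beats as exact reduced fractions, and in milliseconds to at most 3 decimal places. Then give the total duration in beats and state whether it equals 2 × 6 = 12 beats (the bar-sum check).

1) 0.0ms=0b +389.61ms=1b
2) 389.61ms=1b +389.61ms=1b
3) 779.221ms=2b +389.61ms=1b
4) 1168.831ms=3b +584.416ms=3/2b
5) 1753.247ms=9/2b +584.416ms=3/2b
6) 2337.662ms=6b +779.221ms=2b
7) 3116.883ms=8b +779.221ms=2b
8) 3896.104ms=10b +779.221ms=2b
Σ=12b of 12 (154bpm 6/8) — PASS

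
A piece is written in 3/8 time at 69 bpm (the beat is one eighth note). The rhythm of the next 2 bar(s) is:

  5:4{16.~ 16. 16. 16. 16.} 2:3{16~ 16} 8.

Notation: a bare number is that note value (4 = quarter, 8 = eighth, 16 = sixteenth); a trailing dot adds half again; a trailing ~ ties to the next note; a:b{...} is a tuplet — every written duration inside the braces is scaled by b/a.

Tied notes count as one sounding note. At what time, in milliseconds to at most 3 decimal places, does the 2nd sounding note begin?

1. 0.0ms @ 0 + 1043.478ms (6/5)
2. 1043.478ms @ 6/5 + 521.739ms (3/5)
3. 1565.217ms @ 9/5 + 521.739ms (3/5)
4. 2086.957ms @ 12/5 + 521.739ms (3/5)
5. 2608.696ms @ 3 + 1304.348ms (3/2)
6. 3913.043ms @ 9/2 + 1304.348ms (3/2)

note 2 onset = 6/5b = 1043.478ms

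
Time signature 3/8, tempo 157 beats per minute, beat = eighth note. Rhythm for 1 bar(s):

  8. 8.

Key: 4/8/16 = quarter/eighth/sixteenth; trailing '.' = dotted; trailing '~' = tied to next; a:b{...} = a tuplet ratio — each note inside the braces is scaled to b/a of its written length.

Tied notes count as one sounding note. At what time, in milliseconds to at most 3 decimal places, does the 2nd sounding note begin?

1. 0.0ms @ 0 + 573.248ms (3/2)
2. 573.248ms @ 3/2 + 573.248ms (3/2)

note 2 onset = 3/2b = 573.248ms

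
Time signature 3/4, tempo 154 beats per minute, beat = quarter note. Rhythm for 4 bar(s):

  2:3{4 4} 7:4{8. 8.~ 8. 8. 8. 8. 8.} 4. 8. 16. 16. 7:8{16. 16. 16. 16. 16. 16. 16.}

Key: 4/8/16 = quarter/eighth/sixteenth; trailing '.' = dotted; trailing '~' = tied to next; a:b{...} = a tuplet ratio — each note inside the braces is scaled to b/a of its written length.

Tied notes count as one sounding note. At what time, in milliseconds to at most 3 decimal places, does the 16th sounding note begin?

1. 0.0ms @ 0 + 584.416ms (3/2)
2. 584.416ms @ 3/2 + 584.416ms (3/2)
3. 1168.831ms @ 3 + 166.976ms (3/7)
4. 1335.807ms @ 24/7 + 333.952ms (6/7)
5. 1669.759ms @ 30/7 + 166.976ms (3/7)
6. 1836.735ms @ 33/7 + 166.976ms (3/7)
7. 2003.711ms @ 36/7 + 166.976ms (3/7)
8. 2170.686ms @ 39/7 + 166.976ms (3/7)
9. 2337.662ms @ 6 + 584.416ms (3/2)
10. 2922.078ms @ 15/2 + 292.208ms (3/4)
11. 3214.286ms @ 33/4 + 146.104ms (3/8)
12. 3360.39ms @ 69/8 + 146.104ms (3/8)
13. 3506.494ms @ 9 + 166.976ms (3/7)
14. 3673.469ms @ 66/7 + 166.976ms (3/7)
15. 3840.445ms @ 69/7 + 166.976ms (3/7)
16. 4007.421ms @ 72/7 + 166.976ms (3/7)
17. 4174.397ms @ 75/7 + 166.976ms (3/7)
18. 4341.373ms @ 78/7 + 166.976ms (3/7)
19. 4508.349ms @ 81/7 + 166.976ms (3/7)

note 16 onset = 72/7b = 4007.421ms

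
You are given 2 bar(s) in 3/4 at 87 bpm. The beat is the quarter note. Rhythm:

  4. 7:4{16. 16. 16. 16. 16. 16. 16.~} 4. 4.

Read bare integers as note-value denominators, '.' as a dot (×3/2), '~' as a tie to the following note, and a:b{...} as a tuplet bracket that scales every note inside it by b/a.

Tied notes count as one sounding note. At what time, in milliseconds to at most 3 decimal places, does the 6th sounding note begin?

note 6 onset = 33/14b = 1625.616ms

1. 0.0ms @ 0 + 1034.483ms (3/2)
2. 1034.483ms @ 3/2 + 147.783ms (3/14)
3. 1182.266ms @ 12/7 + 147.783ms (3/14)
4. 1330.049ms @ 27/14 + 147.783ms (3/14)
5. 1477.833ms @ 15/7 + 147.783ms (3/14)
6. 1625.616ms @ 33/14 + 147.783ms (3/14)
7. 1773.399ms @ 18/7 + 147.783ms (3/14)
8. 1921.182ms @ 39/14 + 1182.266ms (12/7)
9. 3103.448ms @ 9/2 + 1034.483ms (3/2)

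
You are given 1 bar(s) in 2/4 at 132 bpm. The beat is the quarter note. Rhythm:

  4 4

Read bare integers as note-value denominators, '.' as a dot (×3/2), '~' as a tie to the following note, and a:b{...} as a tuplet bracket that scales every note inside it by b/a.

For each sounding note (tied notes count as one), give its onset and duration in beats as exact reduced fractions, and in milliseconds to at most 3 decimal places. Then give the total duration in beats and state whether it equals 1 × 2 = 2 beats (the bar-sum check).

1) 0.0ms=0b +454.545ms=1b
2) 454.545ms=1b +454.545ms=1b
Σ=2b of 2 (132bpm 2/4) — PASS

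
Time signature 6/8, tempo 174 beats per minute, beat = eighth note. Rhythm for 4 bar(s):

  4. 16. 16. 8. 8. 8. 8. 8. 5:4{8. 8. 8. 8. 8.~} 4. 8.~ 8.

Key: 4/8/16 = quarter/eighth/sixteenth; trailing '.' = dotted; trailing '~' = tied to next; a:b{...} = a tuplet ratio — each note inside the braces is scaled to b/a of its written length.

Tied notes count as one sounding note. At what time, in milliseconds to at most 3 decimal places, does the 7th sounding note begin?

note 7 onset = 9b = 3103.448ms

1. 0.0ms @ 0 + 1034.483ms (3)
2. 1034.483ms @ 3 + 258.621ms (3/4)
3. 1293.103ms @ 15/4 + 258.621ms (3/4)
4. 1551.724ms @ 9/2 + 517.241ms (3/2)
5. 2068.966ms @ 6 + 517.241ms (3/2)
6. 2586.207ms @ 15/2 + 517.241ms (3/2)
7. 3103.448ms @ 9 + 517.241ms (3/2)
8. 3620.69ms @ 21/2 + 517.241ms (3/2)
9. 4137.931ms @ 12 + 413.793ms (6/5)
10. 4551.724ms @ 66/5 + 413.793ms (6/5)
11. 4965.517ms @ 72/5 + 413.793ms (6/5)
12. 5379.31ms @ 78/5 + 413.793ms (6/5)
13. 5793.103ms @ 84/5 + 1448.276ms (21/5)
14. 7241.379ms @ 21 + 1034.483ms (3)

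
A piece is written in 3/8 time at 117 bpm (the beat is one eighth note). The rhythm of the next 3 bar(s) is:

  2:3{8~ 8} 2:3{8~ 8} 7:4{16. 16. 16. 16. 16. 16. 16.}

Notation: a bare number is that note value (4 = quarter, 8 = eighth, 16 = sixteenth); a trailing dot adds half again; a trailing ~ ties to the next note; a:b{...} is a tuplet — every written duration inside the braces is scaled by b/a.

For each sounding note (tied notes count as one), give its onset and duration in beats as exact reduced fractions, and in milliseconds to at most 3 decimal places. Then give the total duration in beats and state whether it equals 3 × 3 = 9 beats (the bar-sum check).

1) 0.0ms=0b +1538.462ms=3b
2) 1538.462ms=3b +1538.462ms=3b
3) 3076.923ms=6b +219.78ms=3/7b
4) 3296.703ms=45/7b +219.78ms=3/7b
5) 3516.484ms=48/7b +219.78ms=3/7b
6) 3736.264ms=51/7b +219.78ms=3/7b
7) 3956.044ms=54/7b +219.78ms=3/7b
8) 4175.824ms=57/7b +219.78ms=3/7b
9) 4395.604ms=60/7b +219.78ms=3/7b
Σ=9b of 9 (117bpm 3/8) — PASS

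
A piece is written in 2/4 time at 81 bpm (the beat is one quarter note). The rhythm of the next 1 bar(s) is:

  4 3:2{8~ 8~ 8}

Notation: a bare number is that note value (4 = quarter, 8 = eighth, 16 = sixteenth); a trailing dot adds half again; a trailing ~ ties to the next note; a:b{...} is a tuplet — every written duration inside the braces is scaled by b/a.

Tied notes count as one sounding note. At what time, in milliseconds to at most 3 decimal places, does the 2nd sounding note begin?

note 2 onset = 1b = 740.741ms

1. 0.0ms @ 0 + 740.741ms (1)
2. 740.741ms @ 1 + 740.741ms (1)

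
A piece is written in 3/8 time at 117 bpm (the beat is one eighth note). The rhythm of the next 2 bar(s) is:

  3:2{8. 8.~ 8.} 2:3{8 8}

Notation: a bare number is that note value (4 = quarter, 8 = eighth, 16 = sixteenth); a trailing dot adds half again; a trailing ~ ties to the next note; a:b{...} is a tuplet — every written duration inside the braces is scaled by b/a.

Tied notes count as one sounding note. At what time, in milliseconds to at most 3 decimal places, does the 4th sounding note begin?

note 4 onset = 9/2b = 2307.692ms

1. 0.0ms @ 0 + 512.821ms (1)
2. 512.821ms @ 1 + 1025.641ms (2)
3. 1538.462ms @ 3 + 769.231ms (3/2)
4. 2307.692ms @ 9/2 + 769.231ms (3/2)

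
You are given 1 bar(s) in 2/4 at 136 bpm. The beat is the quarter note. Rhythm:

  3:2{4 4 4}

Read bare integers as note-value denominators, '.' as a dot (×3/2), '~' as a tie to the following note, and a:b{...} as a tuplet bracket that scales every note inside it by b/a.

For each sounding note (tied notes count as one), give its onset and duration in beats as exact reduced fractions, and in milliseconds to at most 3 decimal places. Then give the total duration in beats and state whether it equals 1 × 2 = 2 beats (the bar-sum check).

1) 0.0ms=0b +294.118ms=2/3b
2) 294.118ms=2/3b +294.118ms=2/3b
3) 588.235ms=4/3b +294.118ms=2/3b
Σ=2b of 2 (136bpm 2/4) — PASS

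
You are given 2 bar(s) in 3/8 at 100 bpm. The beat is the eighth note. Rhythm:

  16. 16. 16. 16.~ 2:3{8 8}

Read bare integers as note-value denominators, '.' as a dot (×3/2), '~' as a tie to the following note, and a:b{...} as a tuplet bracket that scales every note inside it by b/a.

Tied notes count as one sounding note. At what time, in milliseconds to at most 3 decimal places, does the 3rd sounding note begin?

1. 0.0ms @ 0 + 450.0ms (3/4)
2. 450.0ms @ 3/4 + 450.0ms (3/4)
3. 900.0ms @ 3/2 + 450.0ms (3/4)
4. 1350.0ms @ 9/4 + 1350.0ms (9/4)
5. 2700.0ms @ 9/2 + 900.0ms (3/2)

note 3 onset = 3/2b = 900.0ms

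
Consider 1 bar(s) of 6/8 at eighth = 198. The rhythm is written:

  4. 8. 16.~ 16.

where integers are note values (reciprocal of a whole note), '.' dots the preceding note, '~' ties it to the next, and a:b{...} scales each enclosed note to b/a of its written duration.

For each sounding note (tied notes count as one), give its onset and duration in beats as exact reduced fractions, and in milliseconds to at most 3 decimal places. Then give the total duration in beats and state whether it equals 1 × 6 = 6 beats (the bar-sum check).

1) 0.0ms=0b +909.091ms=3b
2) 909.091ms=3b +454.545ms=3/2b
3) 1363.636ms=9/2b +454.545ms=3/2b
Σ=6b of 6 (198bpm 6/8) — PASS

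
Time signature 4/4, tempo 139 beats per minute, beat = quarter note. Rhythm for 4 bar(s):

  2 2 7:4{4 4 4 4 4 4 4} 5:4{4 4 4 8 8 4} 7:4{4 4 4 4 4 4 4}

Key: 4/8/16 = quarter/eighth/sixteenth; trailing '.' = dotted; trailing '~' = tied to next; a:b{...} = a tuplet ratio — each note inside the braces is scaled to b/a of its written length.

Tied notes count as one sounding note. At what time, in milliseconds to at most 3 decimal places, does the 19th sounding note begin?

note 19 onset = 96/7b = 5919.836ms

1. 0.0ms @ 0 + 863.309ms (2)
2. 863.309ms @ 2 + 863.309ms (2)
3. 1726.619ms @ 4 + 246.66ms (4/7)
4. 1973.279ms @ 32/7 + 246.66ms (4/7)
5. 2219.938ms @ 36/7 + 246.66ms (4/7)
6. 2466.598ms @ 40/7 + 246.66ms (4/7)
7. 2713.258ms @ 44/7 + 246.66ms (4/7)
8. 2959.918ms @ 48/7 + 246.66ms (4/7)
9. 3206.578ms @ 52/7 + 246.66ms (4/7)
10. 3453.237ms @ 8 + 345.324ms (4/5)
11. 3798.561ms @ 44/5 + 345.324ms (4/5)
12. 4143.885ms @ 48/5 + 345.324ms (4/5)
13. 4489.209ms @ 52/5 + 172.662ms (2/5)
14. 4661.871ms @ 54/5 + 172.662ms (2/5)
15. 4834.532ms @ 56/5 + 345.324ms (4/5)
16. 5179.856ms @ 12 + 246.66ms (4/7)
17. 5426.516ms @ 88/7 + 246.66ms (4/7)
18. 5673.176ms @ 92/7 + 246.66ms (4/7)
19. 5919.836ms @ 96/7 + 246.66ms (4/7)
20. 6166.495ms @ 100/7 + 246.66ms (4/7)
21. 6413.155ms @ 104/7 + 246.66ms (4/7)
22. 6659.815ms @ 108/7 + 246.66ms (4/7)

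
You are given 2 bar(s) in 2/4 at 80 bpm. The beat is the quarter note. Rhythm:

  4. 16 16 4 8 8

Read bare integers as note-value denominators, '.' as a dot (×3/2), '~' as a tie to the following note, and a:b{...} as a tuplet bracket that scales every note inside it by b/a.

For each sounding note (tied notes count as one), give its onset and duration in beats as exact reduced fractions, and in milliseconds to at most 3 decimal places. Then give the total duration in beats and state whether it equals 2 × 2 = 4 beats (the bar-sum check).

1) 0.0ms=0b +1125.0ms=3/2b
2) 1125.0ms=3/2b +187.5ms=1/4b
3) 1312.5ms=7/4b +187.5ms=1/4b
4) 1500.0ms=2b +750.0ms=1b
5) 2250.0ms=3b +375.0ms=1/2b
6) 2625.0ms=7/2b +375.0ms=1/2b
Σ=4b of 4 (80bpm 2/4) — PASS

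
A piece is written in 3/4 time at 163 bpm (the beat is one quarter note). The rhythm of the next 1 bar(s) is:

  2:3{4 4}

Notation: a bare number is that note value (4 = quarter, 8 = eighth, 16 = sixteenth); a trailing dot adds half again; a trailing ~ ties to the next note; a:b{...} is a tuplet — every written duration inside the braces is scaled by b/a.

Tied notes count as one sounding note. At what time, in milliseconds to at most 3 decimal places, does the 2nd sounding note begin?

note 2 onset = 3/2b = 552.147ms

1. 0.0ms @ 0 + 552.147ms (3/2)
2. 552.147ms @ 3/2 + 552.147ms (3/2)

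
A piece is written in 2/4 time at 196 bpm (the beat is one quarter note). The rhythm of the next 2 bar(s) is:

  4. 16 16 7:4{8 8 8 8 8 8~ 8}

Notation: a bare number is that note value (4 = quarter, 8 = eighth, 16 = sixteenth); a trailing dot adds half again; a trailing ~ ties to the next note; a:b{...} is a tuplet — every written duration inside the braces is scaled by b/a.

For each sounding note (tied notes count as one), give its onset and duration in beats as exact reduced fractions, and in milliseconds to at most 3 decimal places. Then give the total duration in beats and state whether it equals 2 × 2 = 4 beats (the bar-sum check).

1) 0.0ms=0b +459.184ms=3/2b
2) 459.184ms=3/2b +76.531ms=1/4b
3) 535.714ms=7/4b +76.531ms=1/4b
4) 612.245ms=2b +87.464ms=2/7b
5) 699.708ms=16/7b +87.464ms=2/7b
6) 787.172ms=18/7b +87.464ms=2/7b
7) 874.636ms=20/7b +87.464ms=2/7b
8) 962.099ms=22/7b +87.464ms=2/7b
9) 1049.563ms=24/7b +174.927ms=4/7b
Σ=4b of 4 (196bpm 2/4) — PASS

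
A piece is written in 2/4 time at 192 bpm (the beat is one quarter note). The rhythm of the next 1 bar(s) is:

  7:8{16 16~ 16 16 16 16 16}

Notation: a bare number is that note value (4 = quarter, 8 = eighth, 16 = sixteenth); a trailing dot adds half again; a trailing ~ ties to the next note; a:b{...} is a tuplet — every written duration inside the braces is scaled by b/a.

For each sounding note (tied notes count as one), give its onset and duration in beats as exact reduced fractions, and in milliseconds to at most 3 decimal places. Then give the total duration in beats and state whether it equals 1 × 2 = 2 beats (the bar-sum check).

1) 0.0ms=0b +89.286ms=2/7b
2) 89.286ms=2/7b +178.571ms=4/7b
3) 267.857ms=6/7b +89.286ms=2/7b
4) 357.143ms=8/7b +89.286ms=2/7b
5) 446.429ms=10/7b +89.286ms=2/7b
6) 535.714ms=12/7b +89.286ms=2/7b
Σ=2b of 2 (192bpm 2/4) — PASS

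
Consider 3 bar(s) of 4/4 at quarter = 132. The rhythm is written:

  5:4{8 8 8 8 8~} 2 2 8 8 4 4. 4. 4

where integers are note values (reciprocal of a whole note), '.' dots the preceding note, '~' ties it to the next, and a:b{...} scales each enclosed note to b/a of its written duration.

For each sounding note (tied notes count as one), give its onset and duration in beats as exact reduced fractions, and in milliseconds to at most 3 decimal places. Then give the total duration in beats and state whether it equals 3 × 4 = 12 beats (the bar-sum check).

1) 0.0ms=0b +181.818ms=2/5b
2) 181.818ms=2/5b +181.818ms=2/5b
3) 363.636ms=4/5b +181.818ms=2/5b
4) 545.455ms=6/5b +181.818ms=2/5b
5) 727.273ms=8/5b +1090.909ms=12/5b
6) 1818.182ms=4b +909.091ms=2b
7) 2727.273ms=6b +227.273ms=1/2b
8) 2954.545ms=13/2b +227.273ms=1/2b
9) 3181.818ms=7b +454.545ms=1b
10) 3636.364ms=8b +681.818ms=3/2b
11) 4318.182ms=19/2b +681.818ms=3/2b
12) 5000.0ms=11b +454.545ms=1b
Σ=12b of 12 (132bpm 4/4) — PASS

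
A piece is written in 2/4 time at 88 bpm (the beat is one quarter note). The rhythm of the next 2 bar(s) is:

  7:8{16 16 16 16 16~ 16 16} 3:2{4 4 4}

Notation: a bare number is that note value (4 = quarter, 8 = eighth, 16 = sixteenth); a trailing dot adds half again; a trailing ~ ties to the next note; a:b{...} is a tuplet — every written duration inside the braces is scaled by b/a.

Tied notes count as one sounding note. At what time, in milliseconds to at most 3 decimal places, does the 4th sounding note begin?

1. 0.0ms @ 0 + 194.805ms (2/7)
2. 194.805ms @ 2/7 + 194.805ms (2/7)
3. 389.61ms @ 4/7 + 194.805ms (2/7)
4. 584.416ms @ 6/7 + 194.805ms (2/7)
5. 779.221ms @ 8/7 + 389.61ms (4/7)
6. 1168.831ms @ 12/7 + 194.805ms (2/7)
7. 1363.636ms @ 2 + 454.545ms (2/3)
8. 1818.182ms @ 8/3 + 454.545ms (2/3)
9. 2272.727ms @ 10/3 + 454.545ms (2/3)

note 4 onset = 6/7b = 584.416ms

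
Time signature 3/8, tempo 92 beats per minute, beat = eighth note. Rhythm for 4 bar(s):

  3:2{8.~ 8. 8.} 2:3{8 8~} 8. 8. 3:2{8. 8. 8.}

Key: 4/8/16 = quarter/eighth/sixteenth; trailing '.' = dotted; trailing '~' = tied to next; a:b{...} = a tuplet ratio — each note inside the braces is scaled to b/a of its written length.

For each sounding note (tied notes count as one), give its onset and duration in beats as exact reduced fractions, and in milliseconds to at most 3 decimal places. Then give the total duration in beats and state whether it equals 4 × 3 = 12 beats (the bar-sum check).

1) 0.0ms=0b +1304.348ms=2b
2) 1304.348ms=2b +652.174ms=1b
3) 1956.522ms=3b +978.261ms=3/2b
4) 2934.783ms=9/2b +1956.522ms=3b
5) 4891.304ms=15/2b +978.261ms=3/2b
6) 5869.565ms=9b +652.174ms=1b
7) 6521.739ms=10b +652.174ms=1b
8) 7173.913ms=11b +652.174ms=1b
Σ=12b of 12 (92bpm 3/8) — PASS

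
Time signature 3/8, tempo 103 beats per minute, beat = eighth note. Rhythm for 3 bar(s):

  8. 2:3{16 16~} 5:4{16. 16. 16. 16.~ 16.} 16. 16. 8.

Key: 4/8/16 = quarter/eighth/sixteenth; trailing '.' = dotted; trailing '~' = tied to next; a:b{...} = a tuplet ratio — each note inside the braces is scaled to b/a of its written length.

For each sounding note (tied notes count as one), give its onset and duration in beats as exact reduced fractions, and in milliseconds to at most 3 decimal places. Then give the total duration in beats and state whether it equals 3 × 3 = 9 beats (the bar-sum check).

1) 0.0ms=0b +873.786ms=3/2b
2) 873.786ms=3/2b +436.893ms=3/4b
3) 1310.68ms=9/4b +786.408ms=27/20b
4) 2097.087ms=18/5b +349.515ms=3/5b
5) 2446.602ms=21/5b +349.515ms=3/5b
6) 2796.117ms=24/5b +699.029ms=6/5b
7) 3495.146ms=6b +436.893ms=3/4b
8) 3932.039ms=27/4b +436.893ms=3/4b
9) 4368.932ms=15/2b +873.786ms=3/2b
Σ=9b of 9 (103bpm 3/8) — PASS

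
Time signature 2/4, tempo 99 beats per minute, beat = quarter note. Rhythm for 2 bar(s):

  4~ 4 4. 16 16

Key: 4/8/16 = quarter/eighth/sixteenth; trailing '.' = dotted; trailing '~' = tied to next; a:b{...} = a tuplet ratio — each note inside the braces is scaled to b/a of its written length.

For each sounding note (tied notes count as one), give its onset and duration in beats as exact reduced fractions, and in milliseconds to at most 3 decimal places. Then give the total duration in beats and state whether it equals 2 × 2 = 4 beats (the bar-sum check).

1) 0.0ms=0b +1212.121ms=2b
2) 1212.121ms=2b +909.091ms=3/2b
3) 2121.212ms=7/2b +151.515ms=1/4b
4) 2272.727ms=15/4b +151.515ms=1/4b
Σ=4b of 4 (99bpm 2/4) — PASS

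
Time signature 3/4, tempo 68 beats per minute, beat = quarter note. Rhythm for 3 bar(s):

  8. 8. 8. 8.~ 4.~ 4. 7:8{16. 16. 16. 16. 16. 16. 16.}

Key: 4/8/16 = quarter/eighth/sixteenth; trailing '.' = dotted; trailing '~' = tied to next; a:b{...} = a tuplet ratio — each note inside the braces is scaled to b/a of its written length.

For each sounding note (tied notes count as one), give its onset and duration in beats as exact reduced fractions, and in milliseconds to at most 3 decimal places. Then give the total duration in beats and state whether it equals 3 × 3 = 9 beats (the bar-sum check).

1) 0.0ms=0b +661.765ms=3/4b
2) 661.765ms=3/4b +661.765ms=3/4b
3) 1323.529ms=3/2b +661.765ms=3/4b
4) 1985.294ms=9/4b +3308.824ms=15/4b
5) 5294.118ms=6b +378.151ms=3/7b
6) 5672.269ms=45/7b +378.151ms=3/7b
7) 6050.42ms=48/7b +378.151ms=3/7b
8) 6428.571ms=51/7b +378.151ms=3/7b
9) 6806.723ms=54/7b +378.151ms=3/7b
10) 7184.874ms=57/7b +378.151ms=3/7b
11) 7563.025ms=60/7b +378.151ms=3/7b
Σ=9b of 9 (68bpm 3/4) — PASS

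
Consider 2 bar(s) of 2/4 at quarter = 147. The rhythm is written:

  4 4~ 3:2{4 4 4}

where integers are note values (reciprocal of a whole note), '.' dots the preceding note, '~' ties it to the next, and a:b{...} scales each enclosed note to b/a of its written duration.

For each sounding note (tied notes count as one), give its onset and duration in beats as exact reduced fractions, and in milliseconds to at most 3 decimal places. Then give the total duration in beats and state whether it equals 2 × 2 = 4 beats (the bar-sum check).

1) 0.0ms=0b +408.163ms=1b
2) 408.163ms=1b +680.272ms=5/3b
3) 1088.435ms=8/3b +272.109ms=2/3b
4) 1360.544ms=10/3b +272.109ms=2/3b
Σ=4b of 4 (147bpm 2/4) — PASS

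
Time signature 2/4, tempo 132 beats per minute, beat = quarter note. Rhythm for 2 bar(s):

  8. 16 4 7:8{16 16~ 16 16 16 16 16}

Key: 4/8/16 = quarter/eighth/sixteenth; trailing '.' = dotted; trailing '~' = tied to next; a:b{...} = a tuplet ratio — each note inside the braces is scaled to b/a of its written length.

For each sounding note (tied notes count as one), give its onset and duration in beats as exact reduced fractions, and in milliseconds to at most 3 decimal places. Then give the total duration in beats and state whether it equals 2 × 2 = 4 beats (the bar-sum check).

1) 0.0ms=0b +340.909ms=3/4b
2) 340.909ms=3/4b +113.636ms=1/4b
3) 454.545ms=1b +454.545ms=1b
4) 909.091ms=2b +129.87ms=2/7b
5) 1038.961ms=16/7b +259.74ms=4/7b
6) 1298.701ms=20/7b +129.87ms=2/7b
7) 1428.571ms=22/7b +129.87ms=2/7b
8) 1558.442ms=24/7b +129.87ms=2/7b
9) 1688.312ms=26/7b +129.87ms=2/7b
Σ=4b of 4 (132bpm 2/4) — PASS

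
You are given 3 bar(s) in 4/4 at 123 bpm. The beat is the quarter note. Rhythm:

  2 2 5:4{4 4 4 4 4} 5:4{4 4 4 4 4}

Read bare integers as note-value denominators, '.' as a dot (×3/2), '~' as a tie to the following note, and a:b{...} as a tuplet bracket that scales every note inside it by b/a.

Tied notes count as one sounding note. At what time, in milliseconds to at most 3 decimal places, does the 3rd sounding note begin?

1. 0.0ms @ 0 + 975.61ms (2)
2. 975.61ms @ 2 + 975.61ms (2)
3. 1951.22ms @ 4 + 390.244ms (4/5)
4. 2341.463ms @ 24/5 + 390.244ms (4/5)
5. 2731.707ms @ 28/5 + 390.244ms (4/5)
6. 3121.951ms @ 32/5 + 390.244ms (4/5)
7. 3512.195ms @ 36/5 + 390.244ms (4/5)
8. 3902.439ms @ 8 + 390.244ms (4/5)
9. 4292.683ms @ 44/5 + 390.244ms (4/5)
10. 4682.927ms @ 48/5 + 390.244ms (4/5)
11. 5073.171ms @ 52/5 + 390.244ms (4/5)
12. 5463.415ms @ 56/5 + 390.244ms (4/5)

note 3 onset = 4b = 1951.22ms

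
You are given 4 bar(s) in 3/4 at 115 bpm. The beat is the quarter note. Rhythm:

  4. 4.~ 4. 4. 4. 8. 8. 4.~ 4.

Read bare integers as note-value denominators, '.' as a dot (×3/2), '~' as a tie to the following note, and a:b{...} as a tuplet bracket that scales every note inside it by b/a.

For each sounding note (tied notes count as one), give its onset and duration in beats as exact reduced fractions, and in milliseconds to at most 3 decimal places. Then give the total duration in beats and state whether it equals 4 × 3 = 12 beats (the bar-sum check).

1) 0.0ms=0b +782.609ms=3/2b
2) 782.609ms=3/2b +1565.217ms=3b
3) 2347.826ms=9/2b +782.609ms=3/2b
4) 3130.435ms=6b +782.609ms=3/2b
5) 3913.043ms=15/2b +391.304ms=3/4b
6) 4304.348ms=33/4b +391.304ms=3/4b
7) 4695.652ms=9b +1565.217ms=3b
Σ=12b of 12 (115bpm 3/4) — PASS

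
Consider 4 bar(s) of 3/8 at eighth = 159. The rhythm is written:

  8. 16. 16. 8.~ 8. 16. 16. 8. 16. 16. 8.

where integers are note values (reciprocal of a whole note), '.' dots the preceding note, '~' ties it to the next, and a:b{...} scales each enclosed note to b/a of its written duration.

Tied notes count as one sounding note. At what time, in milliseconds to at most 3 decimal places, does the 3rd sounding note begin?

1. 0.0ms @ 0 + 566.038ms (3/2)
2. 566.038ms @ 3/2 + 283.019ms (3/4)
3. 849.057ms @ 9/4 + 283.019ms (3/4)
4. 1132.075ms @ 3 + 1132.075ms (3)
5. 2264.151ms @ 6 + 283.019ms (3/4)
6. 2547.17ms @ 27/4 + 283.019ms (3/4)
7. 2830.189ms @ 15/2 + 566.038ms (3/2)
8. 3396.226ms @ 9 + 283.019ms (3/4)
9. 3679.245ms @ 39/4 + 283.019ms (3/4)
10. 3962.264ms @ 21/2 + 566.038ms (3/2)

note 3 onset = 9/4b = 849.057ms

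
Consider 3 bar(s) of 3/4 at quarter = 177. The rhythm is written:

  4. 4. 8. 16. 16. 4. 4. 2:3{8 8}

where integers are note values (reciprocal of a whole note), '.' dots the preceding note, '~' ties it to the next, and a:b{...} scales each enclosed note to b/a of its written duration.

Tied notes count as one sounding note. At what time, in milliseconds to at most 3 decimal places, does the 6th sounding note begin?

note 6 onset = 9/2b = 1525.424ms

1. 0.0ms @ 0 + 508.475ms (3/2)
2. 508.475ms @ 3/2 + 508.475ms (3/2)
3. 1016.949ms @ 3 + 254.237ms (3/4)
4. 1271.186ms @ 15/4 + 127.119ms (3/8)
5. 1398.305ms @ 33/8 + 127.119ms (3/8)
6. 1525.424ms @ 9/2 + 508.475ms (3/2)
7. 2033.898ms @ 6 + 508.475ms (3/2)
8. 2542.373ms @ 15/2 + 254.237ms (3/4)
9. 2796.61ms @ 33/4 + 254.237ms (3/4)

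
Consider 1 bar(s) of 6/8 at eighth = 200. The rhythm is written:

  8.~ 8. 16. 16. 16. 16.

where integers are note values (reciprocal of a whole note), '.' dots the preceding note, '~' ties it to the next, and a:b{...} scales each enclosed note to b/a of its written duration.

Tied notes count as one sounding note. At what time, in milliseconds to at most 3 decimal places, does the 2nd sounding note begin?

1. 0.0ms @ 0 + 900.0ms (3)
2. 900.0ms @ 3 + 225.0ms (3/4)
3. 1125.0ms @ 15/4 + 225.0ms (3/4)
4. 1350.0ms @ 9/2 + 225.0ms (3/4)
5. 1575.0ms @ 21/4 + 225.0ms (3/4)

note 2 onset = 3b = 900.0ms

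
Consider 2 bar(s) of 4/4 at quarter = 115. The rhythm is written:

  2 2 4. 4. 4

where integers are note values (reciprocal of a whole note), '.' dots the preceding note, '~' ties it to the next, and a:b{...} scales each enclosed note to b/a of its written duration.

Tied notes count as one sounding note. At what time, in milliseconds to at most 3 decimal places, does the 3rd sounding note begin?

1. 0.0ms @ 0 + 1043.478ms (2)
2. 1043.478ms @ 2 + 1043.478ms (2)
3. 2086.957ms @ 4 + 782.609ms (3/2)
4. 2869.565ms @ 11/2 + 782.609ms (3/2)
5. 3652.174ms @ 7 + 521.739ms (1)

note 3 onset = 4b = 2086.957ms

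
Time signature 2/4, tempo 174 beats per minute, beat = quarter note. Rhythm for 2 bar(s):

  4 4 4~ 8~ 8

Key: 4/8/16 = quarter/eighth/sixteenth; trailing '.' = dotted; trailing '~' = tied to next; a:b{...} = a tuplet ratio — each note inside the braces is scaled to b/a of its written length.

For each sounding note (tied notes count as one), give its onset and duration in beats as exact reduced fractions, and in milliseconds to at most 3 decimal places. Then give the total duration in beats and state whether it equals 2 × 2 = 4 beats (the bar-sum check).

1) 0.0ms=0b +344.828ms=1b
2) 344.828ms=1b +344.828ms=1b
3) 689.655ms=2b +689.655ms=2b
Σ=4b of 4 (174bpm 2/4) — PASS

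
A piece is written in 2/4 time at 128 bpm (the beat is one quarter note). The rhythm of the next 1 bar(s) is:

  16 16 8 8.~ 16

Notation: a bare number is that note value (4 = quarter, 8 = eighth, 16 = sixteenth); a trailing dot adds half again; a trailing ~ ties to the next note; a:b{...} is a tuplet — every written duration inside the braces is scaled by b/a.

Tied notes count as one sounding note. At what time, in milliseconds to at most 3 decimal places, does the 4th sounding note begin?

1. 0.0ms @ 0 + 117.188ms (1/4)
2. 117.188ms @ 1/4 + 117.188ms (1/4)
3. 234.375ms @ 1/2 + 234.375ms (1/2)
4. 468.75ms @ 1 + 468.75ms (1)

note 4 onset = 1b = 468.75ms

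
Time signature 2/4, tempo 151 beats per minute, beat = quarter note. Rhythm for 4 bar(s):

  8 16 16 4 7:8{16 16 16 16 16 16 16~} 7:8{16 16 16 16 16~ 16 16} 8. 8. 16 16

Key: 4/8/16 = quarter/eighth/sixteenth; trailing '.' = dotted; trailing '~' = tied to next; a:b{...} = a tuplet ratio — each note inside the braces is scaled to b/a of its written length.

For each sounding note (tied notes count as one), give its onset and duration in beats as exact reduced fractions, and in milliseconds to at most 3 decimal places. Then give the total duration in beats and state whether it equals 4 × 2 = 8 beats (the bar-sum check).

1) 0.0ms=0b +198.675ms=1/2b
2) 198.675ms=1/2b +99.338ms=1/4b
3) 298.013ms=3/4b +99.338ms=1/4b
4) 397.351ms=1b +397.351ms=1b
5) 794.702ms=2b +113.529ms=2/7b
6) 908.231ms=16/7b +113.529ms=2/7b
7) 1021.76ms=18/7b +113.529ms=2/7b
8) 1135.289ms=20/7b +113.529ms=2/7b
9) 1248.817ms=22/7b +113.529ms=2/7b
10) 1362.346ms=24/7b +113.529ms=2/7b
11) 1475.875ms=26/7b +227.058ms=4/7b
12) 1702.933ms=30/7b +113.529ms=2/7b
13) 1816.462ms=32/7b +113.529ms=2/7b
14) 1929.991ms=34/7b +113.529ms=2/7b
15) 2043.519ms=36/7b +227.058ms=4/7b
16) 2270.577ms=40/7b +113.529ms=2/7b
17) 2384.106ms=6b +298.013ms=3/4b
18) 2682.119ms=27/4b +298.013ms=3/4b
19) 2980.132ms=15/2b +99.338ms=1/4b
20) 3079.47ms=31/4b +99.338ms=1/4b
Σ=8b of 8 (151bpm 2/4) — PASS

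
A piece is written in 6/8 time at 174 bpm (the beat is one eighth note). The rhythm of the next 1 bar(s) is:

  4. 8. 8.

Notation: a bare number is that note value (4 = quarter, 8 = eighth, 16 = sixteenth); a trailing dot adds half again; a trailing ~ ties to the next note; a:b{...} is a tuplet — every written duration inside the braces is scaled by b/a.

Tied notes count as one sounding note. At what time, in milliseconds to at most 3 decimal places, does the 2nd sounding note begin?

note 2 onset = 3b = 1034.483ms

1. 0.0ms @ 0 + 1034.483ms (3)
2. 1034.483ms @ 3 + 517.241ms (3/2)
3. 1551.724ms @ 9/2 + 517.241ms (3/2)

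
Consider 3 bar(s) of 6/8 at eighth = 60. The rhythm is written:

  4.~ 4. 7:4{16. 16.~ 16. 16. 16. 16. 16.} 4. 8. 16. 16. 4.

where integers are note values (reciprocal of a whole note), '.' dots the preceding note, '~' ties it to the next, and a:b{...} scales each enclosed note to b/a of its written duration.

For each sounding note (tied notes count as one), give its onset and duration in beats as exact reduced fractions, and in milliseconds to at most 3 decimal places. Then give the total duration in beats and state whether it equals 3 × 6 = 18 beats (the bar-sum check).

1) 0.0ms=0b +6000.0ms=6b
2) 6000.0ms=6b +428.571ms=3/7b
3) 6428.571ms=45/7b +857.143ms=6/7b
4) 7285.714ms=51/7b +428.571ms=3/7b
5) 7714.286ms=54/7b +428.571ms=3/7b
6) 8142.857ms=57/7b +428.571ms=3/7b
7) 8571.429ms=60/7b +428.571ms=3/7b
8) 9000.0ms=9b +3000.0ms=3b
9) 12000.0ms=12b +1500.0ms=3/2b
10) 13500.0ms=27/2b +750.0ms=3/4b
11) 14250.0ms=57/4b +750.0ms=3/4b
12) 15000.0ms=15b +3000.0ms=3b
Σ=18b of 18 (60bpm 6/8) — PASS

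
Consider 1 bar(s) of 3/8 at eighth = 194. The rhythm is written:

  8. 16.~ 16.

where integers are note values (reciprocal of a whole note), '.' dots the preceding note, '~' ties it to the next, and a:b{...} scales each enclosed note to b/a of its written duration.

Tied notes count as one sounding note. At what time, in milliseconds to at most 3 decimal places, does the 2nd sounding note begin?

note 2 onset = 3/2b = 463.918ms

1. 0.0ms @ 0 + 463.918ms (3/2)
2. 463.918ms @ 3/2 + 463.918ms (3/2)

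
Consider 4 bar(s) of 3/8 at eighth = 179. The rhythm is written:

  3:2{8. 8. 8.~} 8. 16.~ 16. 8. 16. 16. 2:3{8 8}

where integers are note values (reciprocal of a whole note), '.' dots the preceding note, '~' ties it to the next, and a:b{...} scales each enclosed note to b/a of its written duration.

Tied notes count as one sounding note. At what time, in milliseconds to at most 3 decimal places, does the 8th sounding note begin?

1. 0.0ms @ 0 + 335.196ms (1)
2. 335.196ms @ 1 + 335.196ms (1)
3. 670.391ms @ 2 + 837.989ms (5/2)
4. 1508.38ms @ 9/2 + 502.793ms (3/2)
5. 2011.173ms @ 6 + 502.793ms (3/2)
6. 2513.966ms @ 15/2 + 251.397ms (3/4)
7. 2765.363ms @ 33/4 + 251.397ms (3/4)
8. 3016.76ms @ 9 + 502.793ms (3/2)
9. 3519.553ms @ 21/2 + 502.793ms (3/2)

note 8 onset = 9b = 3016.76ms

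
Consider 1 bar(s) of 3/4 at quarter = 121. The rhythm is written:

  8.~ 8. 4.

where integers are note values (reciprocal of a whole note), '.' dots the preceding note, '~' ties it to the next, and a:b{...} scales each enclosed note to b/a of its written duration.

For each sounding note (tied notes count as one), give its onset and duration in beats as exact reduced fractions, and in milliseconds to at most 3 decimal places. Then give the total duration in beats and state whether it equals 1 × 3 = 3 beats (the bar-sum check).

1) 0.0ms=0b +743.802ms=3/2b
2) 743.802ms=3/2b +743.802ms=3/2b
Σ=3b of 3 (121bpm 3/4) — PASS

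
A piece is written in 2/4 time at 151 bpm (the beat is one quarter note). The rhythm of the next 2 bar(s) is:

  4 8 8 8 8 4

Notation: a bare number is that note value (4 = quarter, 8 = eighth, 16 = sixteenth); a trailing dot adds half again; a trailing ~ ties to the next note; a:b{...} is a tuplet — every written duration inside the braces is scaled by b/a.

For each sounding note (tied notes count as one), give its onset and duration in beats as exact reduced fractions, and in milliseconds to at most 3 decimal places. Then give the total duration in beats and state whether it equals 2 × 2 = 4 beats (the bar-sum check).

1) 0.0ms=0b +397.351ms=1b
2) 397.351ms=1b +198.675ms=1/2b
3) 596.026ms=3/2b +198.675ms=1/2b
4) 794.702ms=2b +198.675ms=1/2b
5) 993.377ms=5/2b +198.675ms=1/2b
6) 1192.053ms=3b +397.351ms=1b
Σ=4b of 4 (151bpm 2/4) — PASS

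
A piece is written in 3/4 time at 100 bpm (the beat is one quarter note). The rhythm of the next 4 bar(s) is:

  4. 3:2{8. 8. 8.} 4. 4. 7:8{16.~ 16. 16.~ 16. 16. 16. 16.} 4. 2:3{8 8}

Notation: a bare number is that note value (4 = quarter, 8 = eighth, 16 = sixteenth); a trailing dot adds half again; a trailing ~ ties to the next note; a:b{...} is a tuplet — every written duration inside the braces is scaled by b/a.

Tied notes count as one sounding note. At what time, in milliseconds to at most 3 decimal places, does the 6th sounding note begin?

note 6 onset = 9/2b = 2700.0ms

1. 0.0ms @ 0 + 900.0ms (3/2)
2. 900.0ms @ 3/2 + 300.0ms (1/2)
3. 1200.0ms @ 2 + 300.0ms (1/2)
4. 1500.0ms @ 5/2 + 300.0ms (1/2)
5. 1800.0ms @ 3 + 900.0ms (3/2)
6. 2700.0ms @ 9/2 + 900.0ms (3/2)
7. 3600.0ms @ 6 + 514.286ms (6/7)
8. 4114.286ms @ 48/7 + 514.286ms (6/7)
9. 4628.571ms @ 54/7 + 257.143ms (3/7)
10. 4885.714ms @ 57/7 + 257.143ms (3/7)
11. 5142.857ms @ 60/7 + 257.143ms (3/7)
12. 5400.0ms @ 9 + 900.0ms (3/2)
13. 6300.0ms @ 21/2 + 450.0ms (3/4)
14. 6750.0ms @ 45/4 + 450.0ms (3/4)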